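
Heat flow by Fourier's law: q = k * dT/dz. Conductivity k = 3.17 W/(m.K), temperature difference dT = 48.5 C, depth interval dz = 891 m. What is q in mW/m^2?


q = k * dT / dz * 1000
= 3.17 * 48.5 / 891 * 1000
= 0.172553 * 1000
= 172.5533 mW/m^2

172.5533


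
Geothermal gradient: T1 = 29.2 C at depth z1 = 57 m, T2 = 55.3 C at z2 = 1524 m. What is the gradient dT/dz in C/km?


dT = 55.3 - 29.2 = 26.1 C
dz = 1524 - 57 = 1467 m
gradient = dT/dz * 1000 = 26.1/1467 * 1000 = 17.7914 C/km

17.7914


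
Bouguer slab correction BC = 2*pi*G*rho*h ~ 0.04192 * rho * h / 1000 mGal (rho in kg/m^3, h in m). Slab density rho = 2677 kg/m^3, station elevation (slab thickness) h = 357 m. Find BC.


BC = 0.04192 * rho * h / 1000
= 0.04192 * 2677 * 357 / 1000
= 40.0625 mGal

40.0625


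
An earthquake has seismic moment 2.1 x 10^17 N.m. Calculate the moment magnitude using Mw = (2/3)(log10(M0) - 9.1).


log10(M0) = log10(2.1 x 10^17) = 17.3222
Mw = 2/3 * (17.3222 - 9.1)
= 2/3 * 8.2222
= 5.48

5.48


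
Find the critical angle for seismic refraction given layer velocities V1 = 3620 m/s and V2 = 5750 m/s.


V1/V2 = 3620/5750 = 0.629565
theta_c = arcsin(0.629565) = 39.0181 degrees

39.0181


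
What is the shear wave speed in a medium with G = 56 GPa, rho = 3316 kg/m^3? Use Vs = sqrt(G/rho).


Convert G to Pa: G = 56e9 Pa
Compute G/rho = 56e9 / 3316 = 16887816.6466
Vs = sqrt(16887816.6466) = 4109.48 m/s

4109.48


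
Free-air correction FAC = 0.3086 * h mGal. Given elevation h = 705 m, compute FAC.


FAC = 0.3086 * h
= 0.3086 * 705
= 217.563 mGal

217.563


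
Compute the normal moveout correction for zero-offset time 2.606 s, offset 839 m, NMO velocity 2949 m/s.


x/Vnmo = 839/2949 = 0.284503
(x/Vnmo)^2 = 0.080942
t0^2 = 6.791236
sqrt(6.791236 + 0.080942) = 2.621484
dt = 2.621484 - 2.606 = 0.015484

0.015484


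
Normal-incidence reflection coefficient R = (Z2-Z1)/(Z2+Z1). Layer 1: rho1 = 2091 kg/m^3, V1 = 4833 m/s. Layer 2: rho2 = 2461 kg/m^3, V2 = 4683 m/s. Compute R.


Z1 = 2091 * 4833 = 10105803
Z2 = 2461 * 4683 = 11524863
R = (11524863 - 10105803) / (11524863 + 10105803) = 1419060 / 21630666 = 0.0656

0.0656


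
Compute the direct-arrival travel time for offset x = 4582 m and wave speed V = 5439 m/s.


t = x / V
= 4582 / 5439
= 0.8424 s

0.8424


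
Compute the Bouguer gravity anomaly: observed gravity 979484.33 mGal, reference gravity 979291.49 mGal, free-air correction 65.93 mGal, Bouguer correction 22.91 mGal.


BA = g_obs - g_ref + FAC - BC
= 979484.33 - 979291.49 + 65.93 - 22.91
= 235.86 mGal

235.86


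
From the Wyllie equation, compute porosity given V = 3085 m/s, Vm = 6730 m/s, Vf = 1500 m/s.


1/V - 1/Vm = 1/3085 - 1/6730 = 0.00017556
1/Vf - 1/Vm = 1/1500 - 1/6730 = 0.00051808
phi = 0.00017556 / 0.00051808 = 0.3389

0.3389


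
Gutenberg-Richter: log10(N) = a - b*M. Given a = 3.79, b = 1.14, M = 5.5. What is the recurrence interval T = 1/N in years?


log10(N) = 3.79 - 1.14*5.5 = -2.48
N = 10^-2.48 = 0.003311
T = 1/N = 1/0.003311 = 301.9952 years

301.9952


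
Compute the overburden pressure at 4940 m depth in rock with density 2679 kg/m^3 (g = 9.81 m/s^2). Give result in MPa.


P = rho * g * z / 1e6
= 2679 * 9.81 * 4940 / 1e6
= 129828090.6 / 1e6
= 129.8281 MPa

129.8281


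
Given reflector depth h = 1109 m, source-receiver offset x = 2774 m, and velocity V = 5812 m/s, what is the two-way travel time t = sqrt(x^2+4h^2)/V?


x^2 + 4h^2 = 2774^2 + 4*1109^2 = 7695076 + 4919524 = 12614600
sqrt(12614600) = 3551.7038
t = 3551.7038 / 5812 = 0.6111 s

0.6111


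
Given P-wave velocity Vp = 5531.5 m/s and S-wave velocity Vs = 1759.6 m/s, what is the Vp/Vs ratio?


Vp/Vs = 5531.5 / 1759.6
= 3.1436

3.1436


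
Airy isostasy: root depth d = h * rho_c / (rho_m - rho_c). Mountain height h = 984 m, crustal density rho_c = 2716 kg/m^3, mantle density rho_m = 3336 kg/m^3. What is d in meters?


rho_m - rho_c = 3336 - 2716 = 620
d = 984 * 2716 / 620
= 2672544 / 620
= 4310.55 m

4310.55


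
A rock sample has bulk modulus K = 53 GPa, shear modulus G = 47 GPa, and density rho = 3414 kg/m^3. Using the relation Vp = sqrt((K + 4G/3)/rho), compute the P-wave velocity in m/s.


First compute the effective modulus:
K + 4G/3 = 53e9 + 4*47e9/3 = 115666666666.67 Pa
Then divide by density:
115666666666.67 / 3414 = 33880101.5427 Pa/(kg/m^3)
Take the square root:
Vp = sqrt(33880101.5427) = 5820.66 m/s

5820.66


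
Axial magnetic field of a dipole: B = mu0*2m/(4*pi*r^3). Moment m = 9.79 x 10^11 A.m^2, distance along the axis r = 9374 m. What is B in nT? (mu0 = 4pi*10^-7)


m = 9.79 x 10^11 = 979000000000 A.m^2
2m = 1958000000000 A.m^2
r^3 = 9374^3 = 823710965624
B = (4pi*10^-7) * 1958000000000 / (4*pi * 823710965624) * 1e9
= 2460495.366292 / 10351057273142.85 * 1e9
= 237.7047 nT

237.7047


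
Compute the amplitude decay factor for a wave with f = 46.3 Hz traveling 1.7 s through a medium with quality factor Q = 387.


pi*f*t/Q = pi*46.3*1.7/387 = 0.638953
A/A0 = exp(-0.638953) = 0.527845

0.527845


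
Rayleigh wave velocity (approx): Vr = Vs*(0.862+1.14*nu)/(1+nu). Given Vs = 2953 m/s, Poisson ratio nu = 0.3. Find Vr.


Numerator factor = 0.862 + 1.14*0.3 = 1.204
Denominator = 1 + 0.3 = 1.3
Vr = 2953 * 1.204 / 1.3 = 2734.93 m/s

2734.93


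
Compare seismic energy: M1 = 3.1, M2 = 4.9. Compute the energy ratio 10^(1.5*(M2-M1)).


M2 - M1 = 4.9 - 3.1 = 1.8
1.5 * 1.8 = 2.7
ratio = 10^2.7 = 501.19

501.19


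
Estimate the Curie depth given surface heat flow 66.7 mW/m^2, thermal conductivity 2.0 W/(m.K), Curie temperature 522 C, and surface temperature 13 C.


T_Curie - T_surf = 522 - 13 = 509 C
Convert q to W/m^2: 66.7 mW/m^2 = 0.0667 W/m^2
d = 509 * 2.0 / 0.0667 = 15262.37 m

15262.37


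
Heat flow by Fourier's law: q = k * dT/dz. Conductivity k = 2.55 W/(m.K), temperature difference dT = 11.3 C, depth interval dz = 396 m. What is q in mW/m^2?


q = k * dT / dz * 1000
= 2.55 * 11.3 / 396 * 1000
= 0.072765 * 1000
= 72.7652 mW/m^2

72.7652


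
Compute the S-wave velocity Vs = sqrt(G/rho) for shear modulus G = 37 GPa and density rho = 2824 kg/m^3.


Convert G to Pa: G = 37e9 Pa
Compute G/rho = 37e9 / 2824 = 13101983.0028
Vs = sqrt(13101983.0028) = 3619.67 m/s

3619.67


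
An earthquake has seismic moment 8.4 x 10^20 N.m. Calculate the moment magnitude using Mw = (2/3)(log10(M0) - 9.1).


log10(M0) = log10(8.4 x 10^20) = 20.9243
Mw = 2/3 * (20.9243 - 9.1)
= 2/3 * 11.8243
= 7.88

7.88


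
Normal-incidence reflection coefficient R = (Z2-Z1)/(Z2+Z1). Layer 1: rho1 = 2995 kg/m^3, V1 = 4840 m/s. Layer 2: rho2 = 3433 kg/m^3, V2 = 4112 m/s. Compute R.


Z1 = 2995 * 4840 = 14495800
Z2 = 3433 * 4112 = 14116496
R = (14116496 - 14495800) / (14116496 + 14495800) = -379304 / 28612296 = -0.0133

-0.0133


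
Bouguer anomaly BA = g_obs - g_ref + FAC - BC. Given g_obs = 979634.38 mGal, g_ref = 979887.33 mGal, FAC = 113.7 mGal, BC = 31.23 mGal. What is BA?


BA = g_obs - g_ref + FAC - BC
= 979634.38 - 979887.33 + 113.7 - 31.23
= -170.48 mGal

-170.48


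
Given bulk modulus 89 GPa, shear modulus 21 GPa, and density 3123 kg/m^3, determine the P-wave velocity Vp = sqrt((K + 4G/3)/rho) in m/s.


First compute the effective modulus:
K + 4G/3 = 89e9 + 4*21e9/3 = 117000000000.0 Pa
Then divide by density:
117000000000.0 / 3123 = 37463976.9452 Pa/(kg/m^3)
Take the square root:
Vp = sqrt(37463976.9452) = 6120.78 m/s

6120.78


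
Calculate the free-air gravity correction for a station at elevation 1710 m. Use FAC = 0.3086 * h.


FAC = 0.3086 * h
= 0.3086 * 1710
= 527.706 mGal

527.706


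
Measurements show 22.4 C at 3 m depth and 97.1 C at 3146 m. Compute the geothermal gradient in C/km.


dT = 97.1 - 22.4 = 74.7 C
dz = 3146 - 3 = 3143 m
gradient = dT/dz * 1000 = 74.7/3143 * 1000 = 23.7671 C/km

23.7671


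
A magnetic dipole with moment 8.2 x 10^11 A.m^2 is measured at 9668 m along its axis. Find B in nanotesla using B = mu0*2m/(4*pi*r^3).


m = 8.2 x 10^11 = 820000000000 A.m^2
2m = 1640000000000 A.m^2
r^3 = 9668^3 = 903670125632
B = (4pi*10^-7) * 1640000000000 / (4*pi * 903670125632) * 1e9
= 2060884.780755 / 11355853711816.23 * 1e9
= 181.4822 nT

181.4822


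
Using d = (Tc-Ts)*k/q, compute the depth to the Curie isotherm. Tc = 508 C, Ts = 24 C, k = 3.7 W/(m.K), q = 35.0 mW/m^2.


T_Curie - T_surf = 508 - 24 = 484 C
Convert q to W/m^2: 35.0 mW/m^2 = 0.035 W/m^2
d = 484 * 3.7 / 0.035 = 51165.71 m

51165.71


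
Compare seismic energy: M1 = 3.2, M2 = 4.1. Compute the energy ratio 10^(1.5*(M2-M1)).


M2 - M1 = 4.1 - 3.2 = 0.9
1.5 * 0.9 = 1.35
ratio = 10^1.35 = 22.39

22.39


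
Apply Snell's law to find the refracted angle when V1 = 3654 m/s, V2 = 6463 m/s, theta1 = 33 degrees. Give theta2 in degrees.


sin(theta1) = sin(33 deg) = 0.544639
sin(theta2) = V2/V1 * sin(theta1) = 6463/3654 * 0.544639 = 0.963328
theta2 = arcsin(0.963328) = 74.4354 degrees

74.4354


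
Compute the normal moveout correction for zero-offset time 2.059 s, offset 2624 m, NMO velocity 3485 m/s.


x/Vnmo = 2624/3485 = 0.752941
(x/Vnmo)^2 = 0.56692
t0^2 = 4.239481
sqrt(4.239481 + 0.56692) = 2.192351
dt = 2.192351 - 2.059 = 0.133351

0.133351


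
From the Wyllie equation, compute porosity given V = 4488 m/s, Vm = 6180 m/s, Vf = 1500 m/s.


1/V - 1/Vm = 1/4488 - 1/6180 = 6.1e-05
1/Vf - 1/Vm = 1/1500 - 1/6180 = 0.00050485
phi = 6.1e-05 / 0.00050485 = 0.1208

0.1208


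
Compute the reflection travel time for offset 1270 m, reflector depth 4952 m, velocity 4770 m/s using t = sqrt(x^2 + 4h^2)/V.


x^2 + 4h^2 = 1270^2 + 4*4952^2 = 1612900 + 98089216 = 99702116
sqrt(99702116) = 9985.0947
t = 9985.0947 / 4770 = 2.0933 s

2.0933


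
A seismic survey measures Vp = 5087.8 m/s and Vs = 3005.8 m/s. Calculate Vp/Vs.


Vp/Vs = 5087.8 / 3005.8
= 1.6927

1.6927


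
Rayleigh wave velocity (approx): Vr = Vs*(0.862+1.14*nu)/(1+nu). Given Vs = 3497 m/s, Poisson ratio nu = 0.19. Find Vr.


Numerator factor = 0.862 + 1.14*0.19 = 1.0786
Denominator = 1 + 0.19 = 1.19
Vr = 3497 * 1.0786 / 1.19 = 3169.63 m/s

3169.63


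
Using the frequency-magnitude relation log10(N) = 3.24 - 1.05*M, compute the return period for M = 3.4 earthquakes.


log10(N) = 3.24 - 1.05*3.4 = -0.33
N = 10^-0.33 = 0.467735
T = 1/N = 1/0.467735 = 2.138 years

2.138


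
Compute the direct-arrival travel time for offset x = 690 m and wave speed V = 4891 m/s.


t = x / V
= 690 / 4891
= 0.1411 s

0.1411


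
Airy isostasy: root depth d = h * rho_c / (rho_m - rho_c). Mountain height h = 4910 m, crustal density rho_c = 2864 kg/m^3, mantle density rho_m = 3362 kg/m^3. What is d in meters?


rho_m - rho_c = 3362 - 2864 = 498
d = 4910 * 2864 / 498
= 14062240 / 498
= 28237.43 m

28237.43


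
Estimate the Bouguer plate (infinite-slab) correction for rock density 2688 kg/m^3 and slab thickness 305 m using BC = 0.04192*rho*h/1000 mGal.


BC = 0.04192 * rho * h / 1000
= 0.04192 * 2688 * 305 / 1000
= 34.3677 mGal

34.3677


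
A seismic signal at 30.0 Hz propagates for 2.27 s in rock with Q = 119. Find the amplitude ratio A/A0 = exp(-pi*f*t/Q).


pi*f*t/Q = pi*30.0*2.27/119 = 1.797836
A/A0 = exp(-1.797836) = 0.165657

0.165657


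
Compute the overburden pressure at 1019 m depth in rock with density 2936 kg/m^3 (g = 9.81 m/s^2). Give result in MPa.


P = rho * g * z / 1e6
= 2936 * 9.81 * 1019 / 1e6
= 29349401.04 / 1e6
= 29.3494 MPa

29.3494


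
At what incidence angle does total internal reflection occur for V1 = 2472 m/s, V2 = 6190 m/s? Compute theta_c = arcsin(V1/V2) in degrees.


V1/V2 = 2472/6190 = 0.399354
theta_c = arcsin(0.399354) = 23.5378 degrees

23.5378


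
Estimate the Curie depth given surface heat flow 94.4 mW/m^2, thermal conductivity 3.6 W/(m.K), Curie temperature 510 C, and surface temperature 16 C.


T_Curie - T_surf = 510 - 16 = 494 C
Convert q to W/m^2: 94.4 mW/m^2 = 0.0944 W/m^2
d = 494 * 3.6 / 0.0944 = 18838.98 m

18838.98


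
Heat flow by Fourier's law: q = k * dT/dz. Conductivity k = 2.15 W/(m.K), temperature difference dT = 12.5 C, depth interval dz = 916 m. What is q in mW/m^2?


q = k * dT / dz * 1000
= 2.15 * 12.5 / 916 * 1000
= 0.02934 * 1000
= 29.3395 mW/m^2

29.3395


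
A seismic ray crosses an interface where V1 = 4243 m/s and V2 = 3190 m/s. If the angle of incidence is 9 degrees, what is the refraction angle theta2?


sin(theta1) = sin(9 deg) = 0.156434
sin(theta2) = V2/V1 * sin(theta1) = 3190/4243 * 0.156434 = 0.117612
theta2 = arcsin(0.117612) = 6.7543 degrees

6.7543


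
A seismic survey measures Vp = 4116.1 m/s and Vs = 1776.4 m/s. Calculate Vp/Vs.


Vp/Vs = 4116.1 / 1776.4
= 2.3171

2.3171


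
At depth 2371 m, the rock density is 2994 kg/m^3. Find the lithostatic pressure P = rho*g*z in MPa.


P = rho * g * z / 1e6
= 2994 * 9.81 * 2371 / 1e6
= 69638972.94 / 1e6
= 69.639 MPa

69.639


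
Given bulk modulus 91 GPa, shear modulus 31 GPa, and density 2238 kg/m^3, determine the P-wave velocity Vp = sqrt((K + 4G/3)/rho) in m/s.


First compute the effective modulus:
K + 4G/3 = 91e9 + 4*31e9/3 = 132333333333.33 Pa
Then divide by density:
132333333333.33 / 2238 = 59130175.7522 Pa/(kg/m^3)
Take the square root:
Vp = sqrt(59130175.7522) = 7689.61 m/s

7689.61


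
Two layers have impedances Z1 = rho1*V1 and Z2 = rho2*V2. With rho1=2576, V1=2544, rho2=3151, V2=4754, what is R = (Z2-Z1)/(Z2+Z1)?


Z1 = 2576 * 2544 = 6553344
Z2 = 3151 * 4754 = 14979854
R = (14979854 - 6553344) / (14979854 + 6553344) = 8426510 / 21533198 = 0.3913

0.3913


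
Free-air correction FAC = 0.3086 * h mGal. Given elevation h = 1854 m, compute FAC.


FAC = 0.3086 * h
= 0.3086 * 1854
= 572.1444 mGal

572.1444


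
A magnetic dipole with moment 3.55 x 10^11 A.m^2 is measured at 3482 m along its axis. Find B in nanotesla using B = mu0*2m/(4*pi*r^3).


m = 3.55 x 10^11 = 355000000000 A.m^2
2m = 710000000000 A.m^2
r^3 = 3482^3 = 42216896168
B = (4pi*10^-7) * 710000000000 / (4*pi * 42216896168) * 1e9
= 892212.31362 / 530513163435.01 * 1e9
= 1681.7911 nT

1681.7911


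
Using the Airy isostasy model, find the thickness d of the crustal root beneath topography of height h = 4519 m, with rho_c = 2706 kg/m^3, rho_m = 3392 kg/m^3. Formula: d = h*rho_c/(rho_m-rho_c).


rho_m - rho_c = 3392 - 2706 = 686
d = 4519 * 2706 / 686
= 12228414 / 686
= 17825.68 m

17825.68


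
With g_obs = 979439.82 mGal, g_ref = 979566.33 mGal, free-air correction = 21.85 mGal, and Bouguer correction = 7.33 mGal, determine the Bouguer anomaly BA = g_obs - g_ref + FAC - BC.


BA = g_obs - g_ref + FAC - BC
= 979439.82 - 979566.33 + 21.85 - 7.33
= -111.99 mGal

-111.99


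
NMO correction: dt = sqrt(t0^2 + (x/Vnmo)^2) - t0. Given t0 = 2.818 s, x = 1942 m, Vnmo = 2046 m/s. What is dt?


x/Vnmo = 1942/2046 = 0.949169
(x/Vnmo)^2 = 0.900922
t0^2 = 7.941124
sqrt(7.941124 + 0.900922) = 2.973558
dt = 2.973558 - 2.818 = 0.155558

0.155558


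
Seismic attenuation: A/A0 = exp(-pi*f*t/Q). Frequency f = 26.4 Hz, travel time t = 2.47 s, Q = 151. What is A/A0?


pi*f*t/Q = pi*26.4*2.47/151 = 1.356669
A/A0 = exp(-1.356669) = 0.257517

0.257517


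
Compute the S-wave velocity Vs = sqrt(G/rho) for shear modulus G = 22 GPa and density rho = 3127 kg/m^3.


Convert G to Pa: G = 22e9 Pa
Compute G/rho = 22e9 / 3127 = 7035497.2817
Vs = sqrt(7035497.2817) = 2652.45 m/s

2652.45


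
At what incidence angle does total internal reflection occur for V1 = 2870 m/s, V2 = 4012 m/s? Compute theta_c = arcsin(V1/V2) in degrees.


V1/V2 = 2870/4012 = 0.715354
theta_c = arcsin(0.715354) = 45.6722 degrees

45.6722


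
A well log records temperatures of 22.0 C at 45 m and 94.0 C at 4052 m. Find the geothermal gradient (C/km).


dT = 94.0 - 22.0 = 72.0 C
dz = 4052 - 45 = 4007 m
gradient = dT/dz * 1000 = 72.0/4007 * 1000 = 17.9686 C/km

17.9686


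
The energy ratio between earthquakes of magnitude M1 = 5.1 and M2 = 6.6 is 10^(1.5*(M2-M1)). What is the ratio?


M2 - M1 = 6.6 - 5.1 = 1.5
1.5 * 1.5 = 2.25
ratio = 10^2.25 = 177.83

177.83


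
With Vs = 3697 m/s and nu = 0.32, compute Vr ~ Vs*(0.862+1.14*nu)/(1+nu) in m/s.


Numerator factor = 0.862 + 1.14*0.32 = 1.2268
Denominator = 1 + 0.32 = 1.32
Vr = 3697 * 1.2268 / 1.32 = 3435.97 m/s

3435.97


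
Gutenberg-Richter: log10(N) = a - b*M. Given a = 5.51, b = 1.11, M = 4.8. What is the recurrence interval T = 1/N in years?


log10(N) = 5.51 - 1.11*4.8 = 0.182
N = 10^0.182 = 1.520548
T = 1/N = 1/1.520548 = 0.6577 years

0.6577


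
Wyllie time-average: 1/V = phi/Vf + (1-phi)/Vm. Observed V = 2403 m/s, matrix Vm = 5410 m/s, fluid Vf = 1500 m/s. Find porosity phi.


1/V - 1/Vm = 1/2403 - 1/5410 = 0.0002313
1/Vf - 1/Vm = 1/1500 - 1/5410 = 0.00048182
phi = 0.0002313 / 0.00048182 = 0.4801

0.4801


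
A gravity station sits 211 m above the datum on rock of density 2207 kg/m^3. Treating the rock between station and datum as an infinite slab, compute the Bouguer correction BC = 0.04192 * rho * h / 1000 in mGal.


BC = 0.04192 * rho * h / 1000
= 0.04192 * 2207 * 211 / 1000
= 19.5212 mGal

19.5212


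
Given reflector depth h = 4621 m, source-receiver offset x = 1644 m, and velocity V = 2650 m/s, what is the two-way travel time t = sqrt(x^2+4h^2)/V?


x^2 + 4h^2 = 1644^2 + 4*4621^2 = 2702736 + 85414564 = 88117300
sqrt(88117300) = 9387.0815
t = 9387.0815 / 2650 = 3.5423 s

3.5423


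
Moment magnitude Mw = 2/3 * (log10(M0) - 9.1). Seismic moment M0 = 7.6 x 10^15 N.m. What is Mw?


log10(M0) = log10(7.6 x 10^15) = 15.8808
Mw = 2/3 * (15.8808 - 9.1)
= 2/3 * 6.7808
= 4.52

4.52


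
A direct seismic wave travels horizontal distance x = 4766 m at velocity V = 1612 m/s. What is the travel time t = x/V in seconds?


t = x / V
= 4766 / 1612
= 2.9566 s

2.9566


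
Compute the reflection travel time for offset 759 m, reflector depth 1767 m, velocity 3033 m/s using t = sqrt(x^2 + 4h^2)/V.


x^2 + 4h^2 = 759^2 + 4*1767^2 = 576081 + 12489156 = 13065237
sqrt(13065237) = 3614.5867
t = 3614.5867 / 3033 = 1.1918 s

1.1918


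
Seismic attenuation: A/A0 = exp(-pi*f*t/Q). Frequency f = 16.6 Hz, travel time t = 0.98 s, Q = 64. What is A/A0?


pi*f*t/Q = pi*16.6*0.98/64 = 0.798554
A/A0 = exp(-0.798554) = 0.449979

0.449979


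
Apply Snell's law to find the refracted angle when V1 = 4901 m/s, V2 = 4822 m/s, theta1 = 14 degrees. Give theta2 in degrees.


sin(theta1) = sin(14 deg) = 0.241922
sin(theta2) = V2/V1 * sin(theta1) = 4822/4901 * 0.241922 = 0.238022
theta2 = arcsin(0.238022) = 13.7698 degrees

13.7698


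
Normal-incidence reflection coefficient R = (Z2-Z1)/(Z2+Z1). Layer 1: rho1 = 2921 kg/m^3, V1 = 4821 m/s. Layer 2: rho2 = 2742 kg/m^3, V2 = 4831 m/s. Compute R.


Z1 = 2921 * 4821 = 14082141
Z2 = 2742 * 4831 = 13246602
R = (13246602 - 14082141) / (13246602 + 14082141) = -835539 / 27328743 = -0.0306

-0.0306


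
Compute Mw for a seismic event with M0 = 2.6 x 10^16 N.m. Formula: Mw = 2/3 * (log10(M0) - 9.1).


log10(M0) = log10(2.6 x 10^16) = 16.415
Mw = 2/3 * (16.415 - 9.1)
= 2/3 * 7.315
= 4.88

4.88


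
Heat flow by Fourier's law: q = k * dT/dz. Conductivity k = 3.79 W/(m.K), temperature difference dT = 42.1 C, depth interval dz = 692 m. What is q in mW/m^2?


q = k * dT / dz * 1000
= 3.79 * 42.1 / 692 * 1000
= 0.230577 * 1000
= 230.5766 mW/m^2

230.5766


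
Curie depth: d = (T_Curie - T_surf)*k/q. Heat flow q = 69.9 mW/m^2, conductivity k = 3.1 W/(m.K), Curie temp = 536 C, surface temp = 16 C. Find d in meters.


T_Curie - T_surf = 536 - 16 = 520 C
Convert q to W/m^2: 69.9 mW/m^2 = 0.0699 W/m^2
d = 520 * 3.1 / 0.0699 = 23061.52 m

23061.52


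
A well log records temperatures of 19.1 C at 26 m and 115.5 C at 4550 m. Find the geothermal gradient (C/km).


dT = 115.5 - 19.1 = 96.4 C
dz = 4550 - 26 = 4524 m
gradient = dT/dz * 1000 = 96.4/4524 * 1000 = 21.3086 C/km

21.3086


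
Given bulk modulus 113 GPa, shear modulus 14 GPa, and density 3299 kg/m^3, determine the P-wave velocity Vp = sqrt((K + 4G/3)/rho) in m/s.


First compute the effective modulus:
K + 4G/3 = 113e9 + 4*14e9/3 = 131666666666.67 Pa
Then divide by density:
131666666666.67 / 3299 = 39911084.1669 Pa/(kg/m^3)
Take the square root:
Vp = sqrt(39911084.1669) = 6317.52 m/s

6317.52


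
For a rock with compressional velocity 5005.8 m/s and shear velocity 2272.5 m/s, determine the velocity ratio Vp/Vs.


Vp/Vs = 5005.8 / 2272.5
= 2.2028

2.2028


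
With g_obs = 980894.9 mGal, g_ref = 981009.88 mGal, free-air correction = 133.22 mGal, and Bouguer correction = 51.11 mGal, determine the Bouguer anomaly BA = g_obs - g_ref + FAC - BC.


BA = g_obs - g_ref + FAC - BC
= 980894.9 - 981009.88 + 133.22 - 51.11
= -32.87 mGal

-32.87


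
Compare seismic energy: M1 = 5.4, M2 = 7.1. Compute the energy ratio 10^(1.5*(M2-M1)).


M2 - M1 = 7.1 - 5.4 = 1.7
1.5 * 1.7 = 2.55
ratio = 10^2.55 = 354.81

354.81


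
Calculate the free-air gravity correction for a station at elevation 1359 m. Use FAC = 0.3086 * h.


FAC = 0.3086 * h
= 0.3086 * 1359
= 419.3874 mGal

419.3874


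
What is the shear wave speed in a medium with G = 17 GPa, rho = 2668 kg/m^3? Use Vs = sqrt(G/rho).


Convert G to Pa: G = 17e9 Pa
Compute G/rho = 17e9 / 2668 = 6371814.093
Vs = sqrt(6371814.093) = 2524.25 m/s

2524.25


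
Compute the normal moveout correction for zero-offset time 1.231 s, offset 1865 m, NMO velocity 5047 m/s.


x/Vnmo = 1865/5047 = 0.369526
(x/Vnmo)^2 = 0.13655
t0^2 = 1.515361
sqrt(1.515361 + 0.13655) = 1.285267
dt = 1.285267 - 1.231 = 0.054267

0.054267


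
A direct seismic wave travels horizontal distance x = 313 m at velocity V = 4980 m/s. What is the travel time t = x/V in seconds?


t = x / V
= 313 / 4980
= 0.0629 s

0.0629


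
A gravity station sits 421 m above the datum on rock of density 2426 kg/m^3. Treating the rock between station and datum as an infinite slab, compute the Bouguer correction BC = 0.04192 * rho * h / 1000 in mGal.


BC = 0.04192 * rho * h / 1000
= 0.04192 * 2426 * 421 / 1000
= 42.8148 mGal

42.8148


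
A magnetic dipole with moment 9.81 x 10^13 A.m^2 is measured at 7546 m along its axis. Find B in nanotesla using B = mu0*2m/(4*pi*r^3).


m = 9.81 x 10^13 = 98100000000000 A.m^2
2m = 196200000000000 A.m^2
r^3 = 7546^3 = 429685207336
B = (4pi*10^-7) * 196200000000000 / (4*pi * 429685207336) * 1e9
= 246552191.453727 / 5399583562891.94 * 1e9
= 45661.3345 nT

45661.3345


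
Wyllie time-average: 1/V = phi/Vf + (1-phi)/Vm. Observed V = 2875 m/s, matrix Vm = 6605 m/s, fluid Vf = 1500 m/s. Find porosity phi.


1/V - 1/Vm = 1/2875 - 1/6605 = 0.00019643
1/Vf - 1/Vm = 1/1500 - 1/6605 = 0.00051527
phi = 0.00019643 / 0.00051527 = 0.3812

0.3812


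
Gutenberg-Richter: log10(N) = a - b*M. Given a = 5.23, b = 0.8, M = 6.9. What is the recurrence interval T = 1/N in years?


log10(N) = 5.23 - 0.8*6.9 = -0.29
N = 10^-0.29 = 0.512861
T = 1/N = 1/0.512861 = 1.9498 years

1.9498


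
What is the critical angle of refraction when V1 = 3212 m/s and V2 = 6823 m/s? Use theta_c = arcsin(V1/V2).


V1/V2 = 3212/6823 = 0.470761
theta_c = arcsin(0.470761) = 28.0837 degrees

28.0837


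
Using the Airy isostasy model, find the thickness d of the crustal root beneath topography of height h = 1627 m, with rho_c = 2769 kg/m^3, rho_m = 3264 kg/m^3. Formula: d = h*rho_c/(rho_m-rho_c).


rho_m - rho_c = 3264 - 2769 = 495
d = 1627 * 2769 / 495
= 4505163 / 495
= 9101.34 m

9101.34


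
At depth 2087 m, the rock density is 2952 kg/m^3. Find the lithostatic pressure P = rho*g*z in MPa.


P = rho * g * z / 1e6
= 2952 * 9.81 * 2087 / 1e6
= 60437683.44 / 1e6
= 60.4377 MPa

60.4377


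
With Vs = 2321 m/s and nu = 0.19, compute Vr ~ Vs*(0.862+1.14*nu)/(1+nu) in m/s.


Numerator factor = 0.862 + 1.14*0.19 = 1.0786
Denominator = 1 + 0.19 = 1.19
Vr = 2321 * 1.0786 / 1.19 = 2103.72 m/s

2103.72


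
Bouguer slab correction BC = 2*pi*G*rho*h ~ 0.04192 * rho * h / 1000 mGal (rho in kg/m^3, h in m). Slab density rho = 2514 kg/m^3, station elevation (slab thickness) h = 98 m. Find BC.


BC = 0.04192 * rho * h / 1000
= 0.04192 * 2514 * 98 / 1000
= 10.3279 mGal

10.3279


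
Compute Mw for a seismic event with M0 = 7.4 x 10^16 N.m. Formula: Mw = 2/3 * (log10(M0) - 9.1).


log10(M0) = log10(7.4 x 10^16) = 16.8692
Mw = 2/3 * (16.8692 - 9.1)
= 2/3 * 7.7692
= 5.18

5.18


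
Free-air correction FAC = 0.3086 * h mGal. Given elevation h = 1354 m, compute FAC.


FAC = 0.3086 * h
= 0.3086 * 1354
= 417.8444 mGal

417.8444


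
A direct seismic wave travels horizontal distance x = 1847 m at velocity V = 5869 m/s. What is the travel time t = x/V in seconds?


t = x / V
= 1847 / 5869
= 0.3147 s

0.3147


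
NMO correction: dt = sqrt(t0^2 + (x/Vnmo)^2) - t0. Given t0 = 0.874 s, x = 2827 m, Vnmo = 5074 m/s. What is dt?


x/Vnmo = 2827/5074 = 0.557154
(x/Vnmo)^2 = 0.310421
t0^2 = 0.763876
sqrt(0.763876 + 0.310421) = 1.036483
dt = 1.036483 - 0.874 = 0.162483

0.162483


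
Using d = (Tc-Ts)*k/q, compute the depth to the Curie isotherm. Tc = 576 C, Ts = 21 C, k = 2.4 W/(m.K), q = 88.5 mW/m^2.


T_Curie - T_surf = 576 - 21 = 555 C
Convert q to W/m^2: 88.5 mW/m^2 = 0.0885 W/m^2
d = 555 * 2.4 / 0.0885 = 15050.85 m

15050.85


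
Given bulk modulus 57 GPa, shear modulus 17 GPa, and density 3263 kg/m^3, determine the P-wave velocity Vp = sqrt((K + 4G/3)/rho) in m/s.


First compute the effective modulus:
K + 4G/3 = 57e9 + 4*17e9/3 = 79666666666.67 Pa
Then divide by density:
79666666666.67 / 3263 = 24415159.8733 Pa/(kg/m^3)
Take the square root:
Vp = sqrt(24415159.8733) = 4941.17 m/s

4941.17


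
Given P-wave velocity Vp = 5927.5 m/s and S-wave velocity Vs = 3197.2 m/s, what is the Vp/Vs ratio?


Vp/Vs = 5927.5 / 3197.2
= 1.854

1.854


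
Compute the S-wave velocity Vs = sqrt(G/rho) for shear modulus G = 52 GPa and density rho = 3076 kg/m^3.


Convert G to Pa: G = 52e9 Pa
Compute G/rho = 52e9 / 3076 = 16905071.5215
Vs = sqrt(16905071.5215) = 4111.58 m/s

4111.58


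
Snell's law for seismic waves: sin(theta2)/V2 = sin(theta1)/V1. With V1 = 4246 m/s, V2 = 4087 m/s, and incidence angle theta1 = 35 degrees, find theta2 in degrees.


sin(theta1) = sin(35 deg) = 0.573576
sin(theta2) = V2/V1 * sin(theta1) = 4087/4246 * 0.573576 = 0.552098
theta2 = arcsin(0.552098) = 33.511 degrees

33.511


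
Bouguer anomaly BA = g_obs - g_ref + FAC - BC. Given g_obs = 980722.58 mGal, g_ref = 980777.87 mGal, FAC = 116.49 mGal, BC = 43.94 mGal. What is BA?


BA = g_obs - g_ref + FAC - BC
= 980722.58 - 980777.87 + 116.49 - 43.94
= 17.26 mGal

17.26


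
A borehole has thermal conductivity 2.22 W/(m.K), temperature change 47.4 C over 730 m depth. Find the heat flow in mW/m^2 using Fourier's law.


q = k * dT / dz * 1000
= 2.22 * 47.4 / 730 * 1000
= 0.144148 * 1000
= 144.1479 mW/m^2

144.1479


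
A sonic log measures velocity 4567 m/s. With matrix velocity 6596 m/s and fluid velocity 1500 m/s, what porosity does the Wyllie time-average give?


1/V - 1/Vm = 1/4567 - 1/6596 = 6.736e-05
1/Vf - 1/Vm = 1/1500 - 1/6596 = 0.00051506
phi = 6.736e-05 / 0.00051506 = 0.1308

0.1308


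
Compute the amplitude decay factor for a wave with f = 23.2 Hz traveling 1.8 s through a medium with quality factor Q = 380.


pi*f*t/Q = pi*23.2*1.8/380 = 0.345244
A/A0 = exp(-0.345244) = 0.708047

0.708047


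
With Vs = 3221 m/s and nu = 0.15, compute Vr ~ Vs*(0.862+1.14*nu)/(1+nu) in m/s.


Numerator factor = 0.862 + 1.14*0.15 = 1.033
Denominator = 1 + 0.15 = 1.15
Vr = 3221 * 1.033 / 1.15 = 2893.3 m/s

2893.3


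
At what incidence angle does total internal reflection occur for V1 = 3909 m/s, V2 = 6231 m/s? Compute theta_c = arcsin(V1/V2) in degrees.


V1/V2 = 3909/6231 = 0.627347
theta_c = arcsin(0.627347) = 38.8547 degrees

38.8547


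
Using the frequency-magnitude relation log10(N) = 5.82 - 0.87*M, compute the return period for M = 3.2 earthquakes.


log10(N) = 5.82 - 0.87*3.2 = 3.036
N = 10^3.036 = 1086.425624
T = 1/N = 1/1086.425624 = 0.0009 years

9.000000e-04


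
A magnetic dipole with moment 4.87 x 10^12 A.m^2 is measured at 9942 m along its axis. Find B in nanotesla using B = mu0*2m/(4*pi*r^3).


m = 4.87 x 10^12 = 4870000000000 A.m^2
2m = 9740000000000 A.m^2
r^3 = 9942^3 = 982700724888
B = (4pi*10^-7) * 9740000000000 / (4*pi * 982700724888) * 1e9
= 12239644.978386 / 12348981511942.02 * 1e9
= 991.1461 nT

991.1461


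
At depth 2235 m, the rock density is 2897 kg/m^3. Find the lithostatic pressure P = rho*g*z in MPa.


P = rho * g * z / 1e6
= 2897 * 9.81 * 2235 / 1e6
= 63517738.95 / 1e6
= 63.5177 MPa

63.5177


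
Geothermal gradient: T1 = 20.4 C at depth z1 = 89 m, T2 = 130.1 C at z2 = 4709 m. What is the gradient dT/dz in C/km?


dT = 130.1 - 20.4 = 109.7 C
dz = 4709 - 89 = 4620 m
gradient = dT/dz * 1000 = 109.7/4620 * 1000 = 23.7446 C/km

23.7446


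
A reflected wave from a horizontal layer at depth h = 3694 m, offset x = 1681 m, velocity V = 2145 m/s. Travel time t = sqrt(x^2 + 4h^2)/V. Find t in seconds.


x^2 + 4h^2 = 1681^2 + 4*3694^2 = 2825761 + 54582544 = 57408305
sqrt(57408305) = 7576.8268
t = 7576.8268 / 2145 = 3.5323 s

3.5323


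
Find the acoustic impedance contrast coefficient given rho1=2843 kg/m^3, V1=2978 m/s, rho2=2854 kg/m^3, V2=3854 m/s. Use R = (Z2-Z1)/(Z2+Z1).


Z1 = 2843 * 2978 = 8466454
Z2 = 2854 * 3854 = 10999316
R = (10999316 - 8466454) / (10999316 + 8466454) = 2532862 / 19465770 = 0.1301

0.1301


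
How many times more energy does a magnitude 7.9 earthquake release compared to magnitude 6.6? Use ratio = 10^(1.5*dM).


M2 - M1 = 7.9 - 6.6 = 1.3
1.5 * 1.3 = 1.95
ratio = 10^1.95 = 89.13

89.13


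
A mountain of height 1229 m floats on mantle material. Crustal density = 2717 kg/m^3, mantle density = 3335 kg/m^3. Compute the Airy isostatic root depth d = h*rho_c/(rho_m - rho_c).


rho_m - rho_c = 3335 - 2717 = 618
d = 1229 * 2717 / 618
= 3339193 / 618
= 5403.22 m

5403.22


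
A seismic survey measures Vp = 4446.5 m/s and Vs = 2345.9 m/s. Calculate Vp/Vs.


Vp/Vs = 4446.5 / 2345.9
= 1.8954

1.8954


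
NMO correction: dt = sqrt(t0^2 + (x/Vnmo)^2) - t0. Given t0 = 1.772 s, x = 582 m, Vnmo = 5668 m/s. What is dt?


x/Vnmo = 582/5668 = 0.102682
(x/Vnmo)^2 = 0.010544
t0^2 = 3.139984
sqrt(3.139984 + 0.010544) = 1.774973
dt = 1.774973 - 1.772 = 0.002973

0.002973


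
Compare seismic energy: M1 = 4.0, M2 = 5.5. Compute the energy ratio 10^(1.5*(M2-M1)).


M2 - M1 = 5.5 - 4.0 = 1.5
1.5 * 1.5 = 2.25
ratio = 10^2.25 = 177.83

177.83


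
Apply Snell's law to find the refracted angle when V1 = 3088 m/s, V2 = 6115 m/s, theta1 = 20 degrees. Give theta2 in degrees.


sin(theta1) = sin(20 deg) = 0.34202
sin(theta2) = V2/V1 * sin(theta1) = 6115/3088 * 0.34202 = 0.677284
theta2 = arcsin(0.677284) = 42.6318 degrees

42.6318


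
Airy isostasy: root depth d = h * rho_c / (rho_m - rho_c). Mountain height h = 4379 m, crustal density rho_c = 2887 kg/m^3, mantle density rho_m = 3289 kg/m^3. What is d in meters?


rho_m - rho_c = 3289 - 2887 = 402
d = 4379 * 2887 / 402
= 12642173 / 402
= 31448.19 m

31448.19


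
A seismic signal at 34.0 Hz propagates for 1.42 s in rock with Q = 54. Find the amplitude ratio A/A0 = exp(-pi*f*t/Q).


pi*f*t/Q = pi*34.0*1.42/54 = 2.808817
A/A0 = exp(-2.808817) = 0.060276

0.060276


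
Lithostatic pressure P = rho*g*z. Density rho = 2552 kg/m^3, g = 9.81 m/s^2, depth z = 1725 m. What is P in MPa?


P = rho * g * z / 1e6
= 2552 * 9.81 * 1725 / 1e6
= 43185582.0 / 1e6
= 43.1856 MPa

43.1856


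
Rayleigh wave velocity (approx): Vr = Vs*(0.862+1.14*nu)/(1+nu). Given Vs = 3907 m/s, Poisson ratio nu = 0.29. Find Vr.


Numerator factor = 0.862 + 1.14*0.29 = 1.1926
Denominator = 1 + 0.29 = 1.29
Vr = 3907 * 1.1926 / 1.29 = 3612.01 m/s

3612.01


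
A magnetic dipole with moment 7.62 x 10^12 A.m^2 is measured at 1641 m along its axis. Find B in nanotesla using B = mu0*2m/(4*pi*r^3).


m = 7.62 x 10^12 = 7620000000000 A.m^2
2m = 15240000000000 A.m^2
r^3 = 1641^3 = 4419017721
B = (4pi*10^-7) * 15240000000000 / (4*pi * 4419017721) * 1e9
= 19151148.816283 / 55531014433.51 * 1e9
= 344873.023 nT

344873.023


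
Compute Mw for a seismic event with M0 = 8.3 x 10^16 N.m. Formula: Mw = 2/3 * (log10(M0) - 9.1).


log10(M0) = log10(8.3 x 10^16) = 16.9191
Mw = 2/3 * (16.9191 - 9.1)
= 2/3 * 7.8191
= 5.21

5.21


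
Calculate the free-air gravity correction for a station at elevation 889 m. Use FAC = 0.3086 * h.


FAC = 0.3086 * h
= 0.3086 * 889
= 274.3454 mGal

274.3454


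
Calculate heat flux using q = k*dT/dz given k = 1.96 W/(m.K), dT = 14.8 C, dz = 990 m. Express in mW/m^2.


q = k * dT / dz * 1000
= 1.96 * 14.8 / 990 * 1000
= 0.029301 * 1000
= 29.301 mW/m^2

29.301


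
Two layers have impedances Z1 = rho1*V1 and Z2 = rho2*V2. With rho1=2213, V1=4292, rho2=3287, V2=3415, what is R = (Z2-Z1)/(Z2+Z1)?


Z1 = 2213 * 4292 = 9498196
Z2 = 3287 * 3415 = 11225105
R = (11225105 - 9498196) / (11225105 + 9498196) = 1726909 / 20723301 = 0.0833

0.0833


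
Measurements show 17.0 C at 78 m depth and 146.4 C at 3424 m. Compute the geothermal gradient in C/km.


dT = 146.4 - 17.0 = 129.4 C
dz = 3424 - 78 = 3346 m
gradient = dT/dz * 1000 = 129.4/3346 * 1000 = 38.673 C/km

38.673


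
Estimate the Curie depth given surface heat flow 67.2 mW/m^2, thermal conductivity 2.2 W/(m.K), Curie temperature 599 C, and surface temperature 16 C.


T_Curie - T_surf = 599 - 16 = 583 C
Convert q to W/m^2: 67.2 mW/m^2 = 0.0672 W/m^2
d = 583 * 2.2 / 0.0672 = 19086.31 m

19086.31


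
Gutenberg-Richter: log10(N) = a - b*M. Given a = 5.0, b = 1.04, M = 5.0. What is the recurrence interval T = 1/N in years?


log10(N) = 5.0 - 1.04*5.0 = -0.2
N = 10^-0.2 = 0.630957
T = 1/N = 1/0.630957 = 1.5849 years

1.5849


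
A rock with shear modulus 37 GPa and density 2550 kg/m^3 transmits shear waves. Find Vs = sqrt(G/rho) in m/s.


Convert G to Pa: G = 37e9 Pa
Compute G/rho = 37e9 / 2550 = 14509803.9216
Vs = sqrt(14509803.9216) = 3809.17 m/s

3809.17


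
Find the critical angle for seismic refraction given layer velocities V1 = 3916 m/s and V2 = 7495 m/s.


V1/V2 = 3916/7495 = 0.522482
theta_c = arcsin(0.522482) = 31.4989 degrees

31.4989


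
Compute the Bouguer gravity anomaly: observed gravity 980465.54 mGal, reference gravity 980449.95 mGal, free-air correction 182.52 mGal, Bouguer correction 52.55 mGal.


BA = g_obs - g_ref + FAC - BC
= 980465.54 - 980449.95 + 182.52 - 52.55
= 145.56 mGal

145.56


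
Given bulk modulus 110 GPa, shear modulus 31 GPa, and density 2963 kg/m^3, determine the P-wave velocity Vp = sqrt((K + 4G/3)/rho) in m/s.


First compute the effective modulus:
K + 4G/3 = 110e9 + 4*31e9/3 = 151333333333.33 Pa
Then divide by density:
151333333333.33 / 2963 = 51074361.5705 Pa/(kg/m^3)
Take the square root:
Vp = sqrt(51074361.5705) = 7146.63 m/s

7146.63


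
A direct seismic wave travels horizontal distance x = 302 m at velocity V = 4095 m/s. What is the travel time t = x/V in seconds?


t = x / V
= 302 / 4095
= 0.0737 s

0.0737


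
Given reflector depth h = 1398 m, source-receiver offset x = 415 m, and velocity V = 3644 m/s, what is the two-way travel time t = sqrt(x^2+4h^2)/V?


x^2 + 4h^2 = 415^2 + 4*1398^2 = 172225 + 7817616 = 7989841
sqrt(7989841) = 2826.6307
t = 2826.6307 / 3644 = 0.7757 s

0.7757


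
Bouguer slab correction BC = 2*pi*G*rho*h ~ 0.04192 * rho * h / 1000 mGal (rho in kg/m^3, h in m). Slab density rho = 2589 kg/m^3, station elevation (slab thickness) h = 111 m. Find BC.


BC = 0.04192 * rho * h / 1000
= 0.04192 * 2589 * 111 / 1000
= 12.0469 mGal

12.0469


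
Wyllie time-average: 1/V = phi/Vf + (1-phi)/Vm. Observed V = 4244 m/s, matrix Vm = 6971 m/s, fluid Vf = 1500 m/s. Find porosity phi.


1/V - 1/Vm = 1/4244 - 1/6971 = 9.218e-05
1/Vf - 1/Vm = 1/1500 - 1/6971 = 0.00052322
phi = 9.218e-05 / 0.00052322 = 0.1762

0.1762


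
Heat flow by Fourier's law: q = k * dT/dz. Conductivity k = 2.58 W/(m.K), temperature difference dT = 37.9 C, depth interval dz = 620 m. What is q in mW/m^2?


q = k * dT / dz * 1000
= 2.58 * 37.9 / 620 * 1000
= 0.157713 * 1000
= 157.7129 mW/m^2

157.7129


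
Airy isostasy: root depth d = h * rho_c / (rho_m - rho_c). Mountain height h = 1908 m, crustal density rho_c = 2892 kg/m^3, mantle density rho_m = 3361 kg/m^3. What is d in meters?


rho_m - rho_c = 3361 - 2892 = 469
d = 1908 * 2892 / 469
= 5517936 / 469
= 11765.32 m

11765.32


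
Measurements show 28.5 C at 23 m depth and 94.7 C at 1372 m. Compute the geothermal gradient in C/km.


dT = 94.7 - 28.5 = 66.2 C
dz = 1372 - 23 = 1349 m
gradient = dT/dz * 1000 = 66.2/1349 * 1000 = 49.0734 C/km

49.0734


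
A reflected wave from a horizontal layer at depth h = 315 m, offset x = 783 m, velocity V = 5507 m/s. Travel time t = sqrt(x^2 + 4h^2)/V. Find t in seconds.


x^2 + 4h^2 = 783^2 + 4*315^2 = 613089 + 396900 = 1009989
sqrt(1009989) = 1004.9821
t = 1004.9821 / 5507 = 0.1825 s

0.1825


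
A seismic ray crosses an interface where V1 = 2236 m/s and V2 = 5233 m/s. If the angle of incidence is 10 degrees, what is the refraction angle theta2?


sin(theta1) = sin(10 deg) = 0.173648
sin(theta2) = V2/V1 * sin(theta1) = 5233/2236 * 0.173648 = 0.406396
theta2 = arcsin(0.406396) = 23.9786 degrees

23.9786


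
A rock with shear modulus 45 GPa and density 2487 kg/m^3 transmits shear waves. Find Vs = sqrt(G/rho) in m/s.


Convert G to Pa: G = 45e9 Pa
Compute G/rho = 45e9 / 2487 = 18094089.2642
Vs = sqrt(18094089.2642) = 4253.71 m/s

4253.71


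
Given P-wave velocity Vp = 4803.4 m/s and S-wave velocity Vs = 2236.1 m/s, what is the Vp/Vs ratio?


Vp/Vs = 4803.4 / 2236.1
= 2.1481

2.1481


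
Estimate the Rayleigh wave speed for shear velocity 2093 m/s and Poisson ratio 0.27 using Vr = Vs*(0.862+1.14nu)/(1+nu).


Numerator factor = 0.862 + 1.14*0.27 = 1.1698
Denominator = 1 + 0.27 = 1.27
Vr = 2093 * 1.1698 / 1.27 = 1927.87 m/s

1927.87


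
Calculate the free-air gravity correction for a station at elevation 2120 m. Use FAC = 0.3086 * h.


FAC = 0.3086 * h
= 0.3086 * 2120
= 654.232 mGal

654.232


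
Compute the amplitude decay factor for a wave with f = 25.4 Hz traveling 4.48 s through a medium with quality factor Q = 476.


pi*f*t/Q = pi*25.4*4.48/476 = 0.751025
A/A0 = exp(-0.751025) = 0.471882

0.471882


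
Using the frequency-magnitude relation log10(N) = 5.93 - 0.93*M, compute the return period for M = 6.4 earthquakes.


log10(N) = 5.93 - 0.93*6.4 = -0.022
N = 10^-0.022 = 0.950605
T = 1/N = 1/0.950605 = 1.052 years

1.052


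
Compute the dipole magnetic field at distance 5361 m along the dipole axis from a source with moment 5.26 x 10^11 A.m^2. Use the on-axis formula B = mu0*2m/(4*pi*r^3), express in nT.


m = 5.26 x 10^11 = 526000000000 A.m^2
2m = 1052000000000 A.m^2
r^3 = 5361^3 = 154076860881
B = (4pi*10^-7) * 1052000000000 / (4*pi * 154076860881) * 1e9
= 1321982.188631 / 1936186936927.7 * 1e9
= 682.7761 nT

682.7761


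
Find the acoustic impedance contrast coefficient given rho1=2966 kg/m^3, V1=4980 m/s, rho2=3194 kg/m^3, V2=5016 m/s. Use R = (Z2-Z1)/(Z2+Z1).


Z1 = 2966 * 4980 = 14770680
Z2 = 3194 * 5016 = 16021104
R = (16021104 - 14770680) / (16021104 + 14770680) = 1250424 / 30791784 = 0.0406

0.0406


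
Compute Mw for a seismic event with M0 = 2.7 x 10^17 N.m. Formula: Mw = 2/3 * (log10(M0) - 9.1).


log10(M0) = log10(2.7 x 10^17) = 17.4314
Mw = 2/3 * (17.4314 - 9.1)
= 2/3 * 8.3314
= 5.55

5.55


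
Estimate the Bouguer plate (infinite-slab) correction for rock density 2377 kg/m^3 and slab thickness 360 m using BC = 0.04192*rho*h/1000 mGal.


BC = 0.04192 * rho * h / 1000
= 0.04192 * 2377 * 360 / 1000
= 35.8718 mGal

35.8718
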